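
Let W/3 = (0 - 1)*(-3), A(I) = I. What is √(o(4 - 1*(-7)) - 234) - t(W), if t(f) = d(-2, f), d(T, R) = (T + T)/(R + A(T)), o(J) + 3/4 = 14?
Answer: 4/7 + I*√883/2 ≈ 0.57143 + 14.858*I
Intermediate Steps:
o(J) = 53/4 (o(J) = -¾ + 14 = 53/4)
d(T, R) = 2*T/(R + T) (d(T, R) = (T + T)/(R + T) = (2*T)/(R + T) = 2*T/(R + T))
W = 9 (W = 3*((0 - 1)*(-3)) = 3*(-1*(-3)) = 3*3 = 9)
t(f) = -4/(-2 + f) (t(f) = 2*(-2)/(f - 2) = 2*(-2)/(-2 + f) = -4/(-2 + f))
√(o(4 - 1*(-7)) - 234) - t(W) = √(53/4 - 234) - (-4)/(-2 + 9) = √(-883/4) - (-4)/7 = I*√883/2 - (-4)/7 = I*√883/2 - 1*(-4/7) = I*√883/2 + 4/7 = 4/7 + I*√883/2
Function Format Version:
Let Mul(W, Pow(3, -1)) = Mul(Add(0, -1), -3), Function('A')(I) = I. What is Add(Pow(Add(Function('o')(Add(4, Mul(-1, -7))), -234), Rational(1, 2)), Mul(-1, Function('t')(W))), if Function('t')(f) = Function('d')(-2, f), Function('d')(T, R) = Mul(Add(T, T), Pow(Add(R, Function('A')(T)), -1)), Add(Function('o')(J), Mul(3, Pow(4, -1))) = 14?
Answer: Add(Rational(4, 7), Mul(Rational(1, 2), I, Pow(883, Rational(1, 2)))) ≈ Add(0.57143, Mul(14.858, I))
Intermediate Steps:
Function('o')(J) = Rational(53, 4) (Function('o')(J) = Add(Rational(-3, 4), 14) = Rational(53, 4))
Function('d')(T, R) = Mul(2, T, Pow(Add(R, T), -1)) (Function('d')(T, R) = Mul(Add(T, T), Pow(Add(R, T), -1)) = Mul(Mul(2, T), Pow(Add(R, T), -1)) = Mul(2, T, Pow(Add(R, T), -1)))
W = 9 (W = Mul(3, Mul(Add(0, -1), -3)) = Mul(3, Mul(-1, -3)) = Mul(3, 3) = 9)
Function('t')(f) = Mul(-4, Pow(Add(-2, f), -1)) (Function('t')(f) = Mul(2, -2, Pow(Add(f, -2), -1)) = Mul(2, -2, Pow(Add(-2, f), -1)) = Mul(-4, Pow(Add(-2, f), -1)))
Add(Pow(Add(Function('o')(Add(4, Mul(-1, -7))), -234), Rational(1, 2)), Mul(-1, Function('t')(W))) = Add(Pow(Add(Rational(53, 4), -234), Rational(1, 2)), Mul(-1, Mul(-4, Pow(Add(-2, 9), -1)))) = Add(Pow(Rational(-883, 4), Rational(1, 2)), Mul(-1, Mul(-4, Pow(7, -1)))) = Add(Mul(Rational(1, 2), I, Pow(883, Rational(1, 2))), Mul(-1, Mul(-4, Rational(1, 7)))) = Add(Mul(Rational(1, 2), I, Pow(883, Rational(1, 2))), Mul(-1, Rational(-4, 7))) = Add(Mul(Rational(1, 2), I, Pow(883, Rational(1, 2))), Rational(4, 7)) = Add(Rational(4, 7), Mul(Rational(1, 2), I, Pow(883, Rational(1, 2))))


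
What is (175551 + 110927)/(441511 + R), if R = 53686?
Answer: 286478/495197 ≈ 0.57851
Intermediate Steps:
(175551 + 110927)/(441511 + R) = (175551 + 110927)/(441511 + 53686) = 286478/495197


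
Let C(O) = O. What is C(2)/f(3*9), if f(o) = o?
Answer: 2/27 ≈ 0.074074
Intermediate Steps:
C(2)/f(3*9) = 2/((3*9)) = 2/27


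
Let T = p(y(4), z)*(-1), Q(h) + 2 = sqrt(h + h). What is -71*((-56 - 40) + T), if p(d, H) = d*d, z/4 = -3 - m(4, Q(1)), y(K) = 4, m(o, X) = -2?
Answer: 7952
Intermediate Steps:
Q(h) = -2 + sqrt(2)*sqrt(h) (Q(h) = -2 + sqrt(h + h) = -2 + sqrt(2*h) = -2 + sqrt(2)*sqrt(h))
z = -4 (z = 4*(-3 - 1*(-2)) = 4*(-3 + 2) = 4*(-1) = -4)
p(d, H) = d**2
T = -16 (T = 4**2*(-1) = 16*(-1) = -16)
-71*((-56 - 40) + T) = -71*((-56 - 40) - 16) = -71*(-96 - 16) = -71*(-112) = 7952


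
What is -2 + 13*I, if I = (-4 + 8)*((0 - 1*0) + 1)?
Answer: 50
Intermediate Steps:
I = 4 (I = 4*((0 + 0) + 1) = 4*(0 + 1) = 4*1 = 4)
-2 + 13*I = -2 + 13*4 = -2 + 52 = 50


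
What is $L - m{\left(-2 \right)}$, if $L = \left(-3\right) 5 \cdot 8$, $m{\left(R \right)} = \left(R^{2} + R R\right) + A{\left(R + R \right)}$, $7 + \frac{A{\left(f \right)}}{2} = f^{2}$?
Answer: $-146$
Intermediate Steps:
$A{\left(f \right)} = -14 + 2 f^{2}$
$m{\left(R \right)} = -14 + 10 R^{2}$ ($m{\left(R \right)} = \left(R^{2} + R R\right) + \left(-14 + 2 \left(R + R\right)^{2}\right) = \left(R^{2} + R^{2}\right) + \left(-14 + 2 \left(2 R\right)^{2}\right) = 2 R^{2} + \left(-14 + 2 \cdot 4 R^{2}\right) = 2 R^{2} + \left(-14 + 8 R^{2}\right) = -14 + 10 R^{2}$)
$L = -120$ ($L = \left(-15\right) 8 = -120$)
$L - m{\left(-2 \right)} = -120 - \left(-14 + 10 \left(-2\right)^{2}\right) = -120 - \left(-14 + 10 \cdot 4\right) = -120 - \left(-14 + 40\right) = -120 - 26 = -146$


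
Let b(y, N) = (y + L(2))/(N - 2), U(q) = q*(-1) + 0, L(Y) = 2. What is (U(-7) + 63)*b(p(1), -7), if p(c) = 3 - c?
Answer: -280/9 ≈ -31.111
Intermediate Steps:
U(q) = -q (U(q) = -q + 0 = -q)
b(y, N) = (2 + y)/(-2 + N) (b(y, N) = (y + 2)/(N - 2) = (2 + y)/(-2 + N))
(U(-7) + 63)*b(p(1), -7) = (-1*(-7) + 63)*((2 + (3 - 1*1))/(-2 - 7)) = (7 + 63)*((2 + (3 - 1))/(-9)) = 70*(-(2 + 2)/9) = 70*(-1/9*4) = 70*(-4/9) = -280/9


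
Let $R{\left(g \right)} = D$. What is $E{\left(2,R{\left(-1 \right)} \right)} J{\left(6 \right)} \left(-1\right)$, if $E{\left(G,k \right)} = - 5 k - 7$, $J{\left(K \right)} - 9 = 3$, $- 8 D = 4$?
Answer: $54$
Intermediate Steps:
$D = - \frac{1}{2}$ ($D = \left(- \frac{1}{8}\right) 4 = - \frac{1}{2} \approx -0.5$)
$J{\left(K \right)} = 12$ ($J{\left(K \right)} = 9 + 3 = 12$)
$R{\left(g \right)} = - \frac{1}{2}$
$E{\left(G,k \right)} = -7 - 5 k$
$E{\left(2,R{\left(-1 \right)} \right)} J{\left(6 \right)} \left(-1\right) = \left(-7 - - \frac{5}{2}\right) 12 \left(-1\right) = \left(-7 + \frac{5}{2}\right) \left(-12\right) = \left(- \frac{9}{2}\right) \left(-12\right) = 54$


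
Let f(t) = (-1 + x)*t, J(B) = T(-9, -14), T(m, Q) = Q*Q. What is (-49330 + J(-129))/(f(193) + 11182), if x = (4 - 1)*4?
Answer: -16378/4435 ≈ -3.6929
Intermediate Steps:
T(m, Q) = Q²
J(B) = 196 (J(B) = (-14)² = 196)
x = 12 (x = 3*4 = 12)
f(t) = 11*t (f(t) = (-1 + 12)*t = 11*t)
(-49330 + J(-129))/(f(193) + 11182) = (-49330 + 196)/(11*193 + 11182) = -49134/(2123 + 11182) = -49134/13305 = -49134*1/13305 = -16378/4435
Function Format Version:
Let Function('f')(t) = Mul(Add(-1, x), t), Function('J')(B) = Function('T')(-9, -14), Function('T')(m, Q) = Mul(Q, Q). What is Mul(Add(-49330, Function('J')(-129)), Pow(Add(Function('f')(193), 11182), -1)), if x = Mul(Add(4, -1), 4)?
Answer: Rational(-16378, 4435) ≈ -3.6929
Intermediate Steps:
Function('T')(m, Q) = Pow(Q, 2)
Function('J')(B) = 196 (Function('J')(B) = Pow(-14, 2) = 196)
x = 12 (x = Mul(3, 4) = 12)
Function('f')(t) = Mul(11, t) (Function('f')(t) = Mul(Add(-1, 12), t) = Mul(11, t))
Mul(Add(-49330, Function('J')(-129)), Pow(Add(Function('f')(193), 11182), -1)) = Mul(Add(-49330, 196), Pow(Add(Mul(11, 193), 11182), -1)) = Mul(-49134, Pow(Add(2123, 11182), -1)) = Mul(-49134, Pow(13305, -1)) = Mul(-49134, Rational(1, 13305)) = Rational(-16378, 4435)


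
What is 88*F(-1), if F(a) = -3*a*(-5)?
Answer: -1320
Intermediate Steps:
F(a) = 15*a
88*F(-1) = 88*(15*(-1)) = 88*(-15) = -1320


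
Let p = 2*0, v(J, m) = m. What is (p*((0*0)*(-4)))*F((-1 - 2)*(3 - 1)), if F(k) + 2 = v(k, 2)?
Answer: 0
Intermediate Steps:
F(k) = 0 (F(k) = -2 + 2 = 0)
p = 0
(p*((0*0)*(-4)))*F((-1 - 2)*(3 - 1)) = (0*((0*0)*(-4)))*0 = (0*(0*(-4)))*0 = (0*0)*0 = 0*0 = 0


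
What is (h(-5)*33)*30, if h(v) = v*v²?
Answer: -123750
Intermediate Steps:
h(v) = v³
(h(-5)*33)*30 = ((-5)³*33)*30 = -125*33*30 = -4125*30 = -123750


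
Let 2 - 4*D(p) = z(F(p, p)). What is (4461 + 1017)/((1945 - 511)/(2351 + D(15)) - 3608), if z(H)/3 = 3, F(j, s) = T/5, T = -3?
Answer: -25738383/16949320 ≈ -1.5185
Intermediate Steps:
F(j, s) = -3/5
z(H) = 9 (z(H) = 3*3 = 9)
D(p) = -7/4 (D(p) = 1/2 - 1/4*9 = 1/2 - 9/4 = -7/4)
(4461 + 1017)/((1945 - 511)/(2351 + D(15)) - 3608) = (4461 + 1017)/((1945 - 511)/(2351 - 7/4) - 3608) = 5478/(1434/(9397/4) - 3608) = 5478/(1434*(4/9397) - 3608) = 5478/(5736/9397 - 3608) = 5478/(-33898640/9397) = 5478*(-9397/33898640) = -25738383/16949320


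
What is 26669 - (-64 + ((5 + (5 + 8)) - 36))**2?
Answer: 19945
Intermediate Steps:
26669 - (-64 + ((5 + (5 + 8)) - 36))**2 = 26669 - (-64 + ((5 + 13) - 36))**2 = 26669 - (-64 + (18 - 36))**2 = 26669 - (-64 - 18)**2 = 26669 - 1*(-82)**2 = 26669 - 1*6724 = 26669 - 6724 = 19945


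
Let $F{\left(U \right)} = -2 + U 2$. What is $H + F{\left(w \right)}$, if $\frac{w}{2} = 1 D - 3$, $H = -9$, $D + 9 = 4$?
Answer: $-43$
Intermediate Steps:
$D = -5$ ($D = -9 + 4 = -5$)
$w = -16$ ($w = 2 \left(1 \left(-5\right) - 3\right) = 2 \left(-5 - 3\right) = 2 \left(-8\right) = -16$)
$F{\left(U \right)} = -2 + 2 U$
$H + F{\left(w \right)} = -9 + \left(-2 + 2 \left(-16\right)\right) = -9 - 34 = -43$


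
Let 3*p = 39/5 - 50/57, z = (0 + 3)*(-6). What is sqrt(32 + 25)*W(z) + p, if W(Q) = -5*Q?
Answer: 1973/855 + 90*sqrt(57) ≈ 681.79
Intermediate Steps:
z = -18 (z = 3*(-6) = -18)
p = 1973/855 (p = (39/5 - 50/57)/3 = (1/3)*(1973/285) = 1973/855 ≈ 2.3076)
sqrt(32 + 25)*W(z) + p = sqrt(32 + 25)*(-5*(-18)) + 1973/855 = sqrt(57)*90 + 1973/855 = 90*sqrt(57) + 1973/855 = 1973/855 + 90*sqrt(57)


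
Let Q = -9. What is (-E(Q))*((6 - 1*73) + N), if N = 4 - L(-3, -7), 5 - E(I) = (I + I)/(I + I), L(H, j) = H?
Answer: 240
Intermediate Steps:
E(I) = 4 (E(I) = 5 - (I + I)/(I + I) = 5 - 2*I/(2*I) = 5 - 2*I*1/(2*I) = 5 - 1*1 = 5 - 1 = 4)
N = 7 (N = 4 - 1*(-3) = 4 + 3 = 7)
(-E(Q))*((6 - 1*73) + N) = (-1*4)*((6 - 1*73) + 7) = -4*((6 - 73) + 7) = -4*(-67 + 7) = -4*(-60) = 240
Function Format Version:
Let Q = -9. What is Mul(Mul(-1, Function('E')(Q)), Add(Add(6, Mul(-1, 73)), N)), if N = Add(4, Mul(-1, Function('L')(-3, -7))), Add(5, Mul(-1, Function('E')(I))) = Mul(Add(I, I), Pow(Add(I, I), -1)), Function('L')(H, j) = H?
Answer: 240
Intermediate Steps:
Function('E')(I) = 4 (Function('E')(I) = Add(5, Mul(-1, Mul(Add(I, I), Pow(Add(I, I), -1)))) = Add(5, Mul(-1, Mul(Mul(2, I), Pow(Mul(2, I), -1)))) = Add(5, Mul(-1, Mul(Mul(2, I), Mul(Rational(1, 2), Pow(I, -1))))) = Add(5, Mul(-1, 1)) = Add(5, -1) = 4)
N = 7 (N = Add(4, Mul(-1, -3)) = Add(4, 3) = 7)
Mul(Mul(-1, Function('E')(Q)), Add(Add(6, Mul(-1, 73)), N)) = Mul(Mul(-1, 4), Add(Add(6, Mul(-1, 73)), 7)) = Mul(-4, Add(Add(6, -73), 7)) = Mul(-4, Add(-67, 7)) = Mul(-4, -60) = 240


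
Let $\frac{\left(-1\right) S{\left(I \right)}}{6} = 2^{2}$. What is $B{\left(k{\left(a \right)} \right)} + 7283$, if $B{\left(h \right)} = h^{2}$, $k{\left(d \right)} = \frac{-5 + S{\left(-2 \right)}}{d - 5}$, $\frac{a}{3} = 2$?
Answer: $8124$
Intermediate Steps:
$S{\left(I \right)} = -24$ ($S{\left(I \right)} = - 6 \cdot 2^{2} = \left(-6\right) 4 = -24$)
$a = 6$ ($a = 3 \cdot 2 = 6$)
$k{\left(d \right)} = - \frac{29}{-5 + d}$ ($k{\left(d \right)} = \frac{-5 - 24}{d - 5} = - \frac{29}{-5 + d}$)
$B{\left(k{\left(a \right)} \right)} + 7283 = \left(- \frac{29}{-5 + 6}\right)^{2} + 7283 = \left(- \frac{29}{1}\right)^{2} + 7283 = \left(\left(-29\right) 1\right)^{2} + 7283 = \left(-29\right)^{2} + 7283 = 841 + 7283 = 8124$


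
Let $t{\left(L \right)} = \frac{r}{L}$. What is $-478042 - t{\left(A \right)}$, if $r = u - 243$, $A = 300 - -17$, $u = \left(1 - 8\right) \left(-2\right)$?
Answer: $- \frac{151539085}{317} \approx -4.7804 \cdot 10^{5}$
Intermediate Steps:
$u = 14$ ($u = \left(-7\right) \left(-2\right) = 14$)
$A = 317$ ($A = 300 + 17 = 317$)
$r = -229$ ($r = 14 - 243 = -229$)
$t{\left(L \right)} = - \frac{229}{L}$
$-478042 - t{\left(A \right)} = -478042 - - \frac{229}{317} = -478042 + \frac{229}{317} = - \frac{151539085}{317}$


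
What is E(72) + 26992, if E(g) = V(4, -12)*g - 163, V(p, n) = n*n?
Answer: 37197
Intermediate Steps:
V(p, n) = n**2
E(g) = -163 + 144*g (E(g) = (-12)**2*g - 163 = 144*g - 163 = -163 + 144*g)
E(72) + 26992 = (-163 + 144*72) + 26992 = (-163 + 10368) + 26992 = 10205 + 26992 = 37197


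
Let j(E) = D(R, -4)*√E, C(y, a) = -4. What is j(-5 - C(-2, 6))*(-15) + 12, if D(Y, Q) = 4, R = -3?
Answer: 12 - 60*I ≈ 12.0 - 60.0*I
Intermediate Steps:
j(E) = 4*√E
j(-5 - C(-2, 6))*(-15) + 12 = (4*√(-5 - 1*(-4)))*(-15) + 12 = (4*√(-5 + 4))*(-15) + 12 = (4*√(-1))*(-15) + 12 = (4*I)*(-15) + 12 = -60*I + 12 = 12 - 60*I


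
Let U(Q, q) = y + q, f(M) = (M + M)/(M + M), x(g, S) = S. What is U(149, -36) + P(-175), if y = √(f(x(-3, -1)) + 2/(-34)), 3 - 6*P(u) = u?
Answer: -19/3 + 4*√17/17 ≈ -5.3632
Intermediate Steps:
P(u) = ½ - u/6
f(M) = 1 (f(M) = (2*M)/((2*M)) = (2*M)*(1/(2*M)) = 1)
y = 4*√17/17 (y = √(1 + 2/(-34)) = √(1 + 2*(-1/34)) = √(1 - 1/17) = √(16/17) = 4*√17/17 ≈ 0.97014)
U(Q, q) = q + 4*√17/17 (U(Q, q) = 4*√17/17 + q = q + 4*√17/17)
U(149, -36) + P(-175) = (-36 + 4*√17/17) + (½ - ⅙*(-175)) = (-36 + 4*√17/17) + (½ + 175/6) = (-36 + 4*√17/17) + 89/3 = -19/3 + 4*√17/17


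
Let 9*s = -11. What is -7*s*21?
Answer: 539/3 ≈ 179.67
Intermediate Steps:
s = -11/9 (s = (⅑)*(-11) = -11/9 ≈ -1.2222)
-7*s*21 = -7*(-11/9)*21 = (77/9)*21 = 539/3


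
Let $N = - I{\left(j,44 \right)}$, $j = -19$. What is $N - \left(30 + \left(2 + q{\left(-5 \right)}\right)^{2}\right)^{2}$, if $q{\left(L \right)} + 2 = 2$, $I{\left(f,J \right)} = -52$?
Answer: $-1104$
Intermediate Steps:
$q{\left(L \right)} = 0$ ($q{\left(L \right)} = -2 + 2 = 0$)
$N = 52$ ($N = \left(-1\right) \left(-52\right) = 52$)
$N - \left(30 + \left(2 + q{\left(-5 \right)}\right)^{2}\right)^{2} = 52 - \left(30 + \left(2 + 0\right)^{2}\right)^{2} = 52 - \left(30 + 2^{2}\right)^{2} = 52 - \left(30 + 4\right)^{2} = 52 - 34^{2} = 52 - 1156 = -1104$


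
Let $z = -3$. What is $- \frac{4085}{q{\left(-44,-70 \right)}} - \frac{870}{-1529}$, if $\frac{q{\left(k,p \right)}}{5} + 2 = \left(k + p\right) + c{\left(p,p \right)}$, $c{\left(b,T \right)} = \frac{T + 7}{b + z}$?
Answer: $\frac{98503439}{12851245} \approx 7.6649$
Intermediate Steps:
$c{\left(b,T \right)} = \frac{7 + T}{-3 + b}$ ($c{\left(b,T \right)} = \frac{T + 7}{b - 3} = \frac{7 + T}{-3 + b}$)
$q{\left(k,p \right)} = -10 + 5 k + 5 p + \frac{5 \left(7 + p\right)}{-3 + p}$ ($q{\left(k,p \right)} = -10 + 5 \left(\left(k + p\right) + \frac{7 + p}{-3 + p}\right) = -10 + 5 \left(k + p + \frac{7 + p}{-3 + p}\right) = -10 + \left(5 k + 5 p + \frac{5 \left(7 + p\right)}{-3 + p}\right) = -10 + 5 k + 5 p + \frac{5 \left(7 + p\right)}{-3 + p}$)
$- \frac{4085}{q{\left(-44,-70 \right)}} - \frac{870}{-1529} = - \frac{4085}{5 \frac{1}{-3 - 70} \left(7 - 70 + \left(-3 - 70\right) \left(-2 - 44 - 70\right)\right)} - \frac{870}{-1529} = - \frac{4085}{5 \frac{1}{-73} \left(7 - 70 - -8468\right)} - - \frac{870}{1529} = - \frac{4085}{5 \left(- \frac{1}{73}\right) \left(7 - 70 + 8468\right)} + \frac{870}{1529} = - \frac{4085}{5 \left(- \frac{1}{73}\right) 8405} + \frac{870}{1529} = - \frac{4085}{- \frac{42025}{73}} + \frac{870}{1529} = \left(-4085\right) \left(- \frac{73}{42025}\right) + \frac{870}{1529} = \frac{59641}{8405} + \frac{870}{1529} = \frac{98503439}{12851245}$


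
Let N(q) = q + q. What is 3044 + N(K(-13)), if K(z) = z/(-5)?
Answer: 15246/5 ≈ 3049.2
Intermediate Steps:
K(z) = -z/5 (K(z) = z*(-⅕) = -z/5)
N(q) = 2*q
3044 + N(K(-13)) = 3044 + 2*(-⅕*(-13)) = 3044 + 2*(13/5) = 3044 + 26/5 = 15246/5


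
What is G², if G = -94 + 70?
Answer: 576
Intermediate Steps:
G = -24
G² = (-24)² = 576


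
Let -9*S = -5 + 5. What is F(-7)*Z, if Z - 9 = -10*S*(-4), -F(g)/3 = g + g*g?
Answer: -1134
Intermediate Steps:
S = 0 (S = -(-5 + 5)/9 = -⅑*0 = 0)
F(g) = -3*g - 3*g² (F(g) = -3*(g + g*g) = -3*(g + g²) = -3*g - 3*g²)
Z = 9 (Z = 9 - 10*0*(-4) = 9 + 0*(-4) = 9 + 0 = 9)
F(-7)*Z = -3*(-7)*(1 - 7)*9 = -3*(-7)*(-6)*9 = -126*9 = -1134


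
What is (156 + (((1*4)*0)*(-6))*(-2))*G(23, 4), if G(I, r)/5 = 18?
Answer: 14040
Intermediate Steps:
G(I, r) = 90 (G(I, r) = 5*18 = 90)
(156 + (((1*4)*0)*(-6))*(-2))*G(23, 4) = (156 + (((1*4)*0)*(-6))*(-2))*90 = (156 + ((4*0)*(-6))*(-2))*90 = (156 + (0*(-6))*(-2))*90 = (156 + 0*(-2))*90 = (156 + 0)*90 = 156*90 = 14040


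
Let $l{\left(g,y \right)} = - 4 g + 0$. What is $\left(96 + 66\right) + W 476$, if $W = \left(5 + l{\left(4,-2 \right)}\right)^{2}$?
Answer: $57758$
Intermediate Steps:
$l{\left(g,y \right)} = - 4 g$
$W = 121$ ($W = \left(5 - 16\right)^{2} = \left(-11\right)^{2} = 121$)
$\left(96 + 66\right) + W 476 = \left(96 + 66\right) + 121 \cdot 476 = 162 + 57596 = 57758$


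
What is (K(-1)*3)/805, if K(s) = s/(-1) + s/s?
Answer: 6/805 ≈ 0.0074534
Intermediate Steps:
K(s) = 1 - s (K(s) = s*(-1) + 1 = -s + 1 = 1 - s)
(K(-1)*3)/805 = ((1 - 1*(-1))*3)/805 = ((1 + 1)*3)/805 = (2*3)/805 = (1/805)*6 = 6/805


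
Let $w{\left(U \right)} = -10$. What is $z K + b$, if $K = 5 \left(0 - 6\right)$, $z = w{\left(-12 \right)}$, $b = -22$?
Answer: $278$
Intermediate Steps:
$z = -10$
$K = -30$ ($K = 5 \left(-6\right) = -30$)
$z K + b = \left(-10\right) \left(-30\right) - 22 = 300 - 22 = 278$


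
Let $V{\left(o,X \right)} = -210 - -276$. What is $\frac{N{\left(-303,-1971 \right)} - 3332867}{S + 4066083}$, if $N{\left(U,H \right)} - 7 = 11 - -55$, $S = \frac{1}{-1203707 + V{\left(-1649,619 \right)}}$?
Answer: $- \frac{2005743751477}{2447052104101} \approx -0.81966$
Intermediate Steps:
$V{\left(o,X \right)} = 66$ ($V{\left(o,X \right)} = -210 + 276 = 66$)
$S = - \frac{1}{1203641}$ ($S = \frac{1}{-1203707 + 66} = \frac{1}{-1203641} = - \frac{1}{1203641} \approx -8.3081 \cdot 10^{-7}$)
$N{\left(U,H \right)} = 73$ ($N{\left(U,H \right)} = 7 + \left(11 - -55\right) = 7 + \left(11 + 55\right) = 7 + 66 = 73$)
$\frac{N{\left(-303,-1971 \right)} - 3332867}{S + 4066083} = \frac{73 - 3332867}{- \frac{1}{1203641} + 4066083} = - \frac{3332794}{\frac{4894104208202}{1203641}} = \left(-3332794\right) \frac{1203641}{4894104208202} = - \frac{2005743751477}{2447052104101}$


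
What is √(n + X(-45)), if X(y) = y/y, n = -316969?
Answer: 2*I*√79242 ≈ 563.0*I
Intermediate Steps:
X(y) = 1
√(n + X(-45)) = √(-316969 + 1) = √(-316968) = 2*I*√79242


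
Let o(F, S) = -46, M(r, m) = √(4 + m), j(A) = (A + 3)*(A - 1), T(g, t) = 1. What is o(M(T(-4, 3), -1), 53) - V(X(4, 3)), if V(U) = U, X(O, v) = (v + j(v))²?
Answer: -271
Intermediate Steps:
j(A) = (-1 + A)*(3 + A) (j(A) = (3 + A)*(-1 + A) = (-1 + A)*(3 + A))
X(O, v) = (-3 + v² + 3*v)² (X(O, v) = (v + (-3 + v² + 2*v))² = (-3 + v² + 3*v)²)
o(M(T(-4, 3), -1), 53) - V(X(4, 3)) = -46 - (-3 + 3² + 3*3)² = -46 - (-3 + 9 + 9)² = -46 - 1*15² = -46 - 1*225 = -46 - 225 = -271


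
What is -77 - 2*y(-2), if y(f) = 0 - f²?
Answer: -69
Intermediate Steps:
y(f) = -f²
-77 - 2*y(-2) = -77 - (-2)*(-2)² = -77 - (-2)*4 = -77 - 2*(-4) = -77 + 8 = -69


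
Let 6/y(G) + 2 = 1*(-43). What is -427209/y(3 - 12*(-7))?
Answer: 6408135/2 ≈ 3.2041e+6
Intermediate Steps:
y(G) = -2/15 (y(G) = 6/(-2 + 1*(-43)) = 6/(-2 - 43) = 6/(-45) = 6*(-1/45) = -2/15)
-427209/y(3 - 12*(-7)) = -427209/(-2/15) = -427209*(-15/2) = 6408135/2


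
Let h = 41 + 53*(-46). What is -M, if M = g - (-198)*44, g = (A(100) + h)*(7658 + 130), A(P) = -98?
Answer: 19422348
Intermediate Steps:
h = -2397 (h = 41 - 2438 = -2397)
g = -19431060 (g = (-98 - 2397)*(7658 + 130) = -2495*7788 = -19431060)
M = -19422348 (M = -19431060 - (-198)*44 = -19431060 - 1*(-8712) = -19431060 + 8712 = -19422348)
-M = -1*(-19422348) = 19422348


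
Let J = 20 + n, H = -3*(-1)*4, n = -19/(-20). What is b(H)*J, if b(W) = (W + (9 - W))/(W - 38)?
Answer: -3771/520 ≈ -7.2519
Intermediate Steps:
n = 19/20 (n = -19*(-1/20) = 19/20 ≈ 0.95000)
H = 12 (H = 3*4 = 12)
b(W) = 9/(-38 + W)
J = 419/20 (J = 20 + 19/20 = 419/20 ≈ 20.950)
b(H)*J = (9/(-38 + 12))*(419/20) = (9/(-26))*(419/20) = (9*(-1/26))*(419/20) = -9/26*419/20 = -3771/520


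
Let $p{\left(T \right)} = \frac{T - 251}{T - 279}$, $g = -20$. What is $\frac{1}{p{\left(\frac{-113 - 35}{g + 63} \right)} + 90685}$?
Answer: $\frac{1735}{157340038} \approx 1.1027 \cdot 10^{-5}$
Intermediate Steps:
$p{\left(T \right)} = \frac{-251 + T}{-279 + T}$
$\frac{1}{p{\left(\frac{-113 - 35}{g + 63} \right)} + 90685} = \frac{1}{\frac{-251 + \frac{-113 - 35}{-20 + 63}}{-279 + \frac{-113 - 35}{-20 + 63}} + 90685} = \frac{1}{\frac{-251 - \frac{148}{43}}{-279 - \frac{148}{43}} + 90685} = \frac{1}{\frac{1}{- \frac{12145}{43}} \left(- \frac{10941}{43}\right) + 90685} = \frac{1}{\left(- \frac{43}{12145}\right) \left(- \frac{10941}{43}\right) + 90685} = \frac{1}{\frac{1563}{1735} + 90685} = \frac{1}{\frac{157340038}{1735}} = \frac{1735}{157340038}$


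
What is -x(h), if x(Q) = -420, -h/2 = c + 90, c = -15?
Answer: 420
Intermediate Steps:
h = -150 (h = -2*(-15 + 90) = -2*75 = -150)
-x(h) = -1*(-420) = 420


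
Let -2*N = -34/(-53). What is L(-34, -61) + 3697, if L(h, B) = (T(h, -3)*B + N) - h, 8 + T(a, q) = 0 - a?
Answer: 113668/53 ≈ 2144.7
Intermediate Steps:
T(a, q) = -8 - a (T(a, q) = -8 + (0 - a) = -8 - a)
N = -17/53 (N = -(-17)/(-53) = -(-17)*(-1)/53 = -1/2*34/53 = -17/53 ≈ -0.32075)
L(h, B) = -17/53 - h + B*(-8 - h) (L(h, B) = ((-8 - h)*B - 17/53) - h = (B*(-8 - h) - 17/53) - h = (-17/53 + B*(-8 - h)) - h = -17/53 - h + B*(-8 - h))
L(-34, -61) + 3697 = (-17/53 - 1*(-34) - 1*(-61)*(8 - 34)) + 3697 = (-17/53 + 34 - 1*(-61)*(-26)) + 3697 = (-17/53 + 34 - 1586) + 3697 = -82273/53 + 3697 = 113668/53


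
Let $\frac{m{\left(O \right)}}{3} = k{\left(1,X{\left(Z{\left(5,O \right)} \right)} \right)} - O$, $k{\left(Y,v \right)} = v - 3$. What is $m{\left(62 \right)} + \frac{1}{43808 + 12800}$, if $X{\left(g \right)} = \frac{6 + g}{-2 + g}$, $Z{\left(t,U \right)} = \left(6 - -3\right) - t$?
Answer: $- \frac{10189439}{56608} \approx -180.0$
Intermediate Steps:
$Z{\left(t,U \right)} = 9 - t$ ($Z{\left(t,U \right)} = \left(6 + 3\right) - t = 9 - t$)
$X{\left(g \right)} = \frac{6 + g}{-2 + g}$
$k{\left(Y,v \right)} = -3 + v$
$m{\left(O \right)} = 6 - 3 O$ ($m{\left(O \right)} = 3 \left(\left(-3 + \frac{6 + \left(9 - 5\right)}{-2 + \left(9 - 5\right)}\right) - O\right) = 3 \left(\left(-3 + \frac{6 + 4}{-2 + 4}\right) - O\right) = 3 \left(\left(-3 + \frac{1}{2} \cdot 10\right) - O\right) = 3 \left(\left(-3 + 5\right) - O\right) = 3 \left(2 - O\right) = 6 - 3 O$)
$m{\left(62 \right)} + \frac{1}{43808 + 12800} = \left(6 - 186\right) + \frac{1}{43808 + 12800} = \left(6 - 186\right) + \frac{1}{56608} = -180 + \frac{1}{56608} = - \frac{10189439}{56608}$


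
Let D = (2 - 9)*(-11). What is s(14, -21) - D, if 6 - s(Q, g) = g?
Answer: -50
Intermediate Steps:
D = 77 (D = -7*(-11) = 77)
s(Q, g) = 6 - g
s(14, -21) - D = (6 - 1*(-21)) - 1*77 = (6 + 21) - 77 = 27 - 77 = -50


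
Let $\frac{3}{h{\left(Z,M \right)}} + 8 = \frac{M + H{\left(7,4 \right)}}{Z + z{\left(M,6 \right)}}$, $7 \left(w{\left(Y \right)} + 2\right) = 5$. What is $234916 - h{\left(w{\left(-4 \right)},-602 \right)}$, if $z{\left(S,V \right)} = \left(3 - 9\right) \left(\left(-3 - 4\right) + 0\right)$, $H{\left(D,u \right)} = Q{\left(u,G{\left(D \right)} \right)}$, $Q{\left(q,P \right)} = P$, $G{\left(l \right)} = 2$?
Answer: $\frac{33827923}{144} \approx 2.3492 \cdot 10^{5}$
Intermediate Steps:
$w{\left(Y \right)} = - \frac{9}{7}$ ($w{\left(Y \right)} = -2 + \frac{1}{7} \cdot 5 = -2 + \frac{5}{7} = - \frac{9}{7}$)
$H{\left(D,u \right)} = 2$
$z{\left(S,V \right)} = 42$ ($z{\left(S,V \right)} = - 6 \left(-7 + 0\right) = \left(-6\right) \left(-7\right) = 42$)
$h{\left(Z,M \right)} = \frac{3}{-8 + \frac{2 + M}{42 + Z}}$ ($h{\left(Z,M \right)} = \frac{3}{-8 + \frac{M + 2}{Z + 42}} = \frac{3}{-8 + \frac{2 + M}{42 + Z}}$)
$234916 - h{\left(w{\left(-4 \right)},-602 \right)} = 234916 - \frac{3 \left(42 - \frac{9}{7}\right)}{-334 - 602 - - \frac{72}{7}} = 234916 - 3 \frac{1}{-334 - 602 + \frac{72}{7}} \cdot \frac{285}{7} = 234916 - 3 \frac{1}{- \frac{6480}{7}} \cdot \frac{285}{7} = 234916 - 3 \left(- \frac{7}{6480}\right) \frac{285}{7} = 234916 - - \frac{19}{144} = 234916 + \frac{19}{144} = \frac{33827923}{144}$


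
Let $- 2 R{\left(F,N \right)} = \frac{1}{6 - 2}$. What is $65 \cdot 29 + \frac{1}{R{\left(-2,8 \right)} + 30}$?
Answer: $\frac{450523}{239} \approx 1885.0$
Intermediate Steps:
$R{\left(F,N \right)} = - \frac{1}{8}$ ($R{\left(F,N \right)} = - \frac{1}{2 \left(6 - 2\right)} = - \frac{1}{2 \cdot 4} = \left(- \frac{1}{2}\right) \frac{1}{4} = - \frac{1}{8}$)
$65 \cdot 29 + \frac{1}{R{\left(-2,8 \right)} + 30} = 65 \cdot 29 + \frac{1}{- \frac{1}{8} + 30} = 1885 + \frac{1}{\frac{239}{8}} = 1885 + \frac{8}{239} = \frac{450523}{239}$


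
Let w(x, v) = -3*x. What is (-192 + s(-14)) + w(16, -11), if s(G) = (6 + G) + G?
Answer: -262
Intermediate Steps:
s(G) = 6 + 2*G
(-192 + s(-14)) + w(16, -11) = (-192 + (6 + 2*(-14))) - 3*16 = (-192 + (6 - 28)) - 48 = (-192 - 22) - 48 = -214 - 48 = -262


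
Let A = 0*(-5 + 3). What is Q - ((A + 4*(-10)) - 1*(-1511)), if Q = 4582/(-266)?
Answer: -197934/133 ≈ -1488.2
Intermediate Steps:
Q = -2291/133 (Q = 4582*(-1/266) = -2291/133 ≈ -17.226)
A = 0 (A = 0*(-2) = 0)
Q - ((A + 4*(-10)) - 1*(-1511)) = -2291/133 - ((0 + 4*(-10)) - 1*(-1511)) = -2291/133 - ((0 - 40) + 1511) = -2291/133 - (-40 + 1511) = -2291/133 - 1*1471 = -2291/133 - 1471 = -197934/133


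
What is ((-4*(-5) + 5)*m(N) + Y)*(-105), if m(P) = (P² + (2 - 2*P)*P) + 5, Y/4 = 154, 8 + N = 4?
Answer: -14805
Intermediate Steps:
N = -4 (N = -8 + 4 = -4)
Y = 616 (Y = 4*154 = 616)
m(P) = 5 + P² + P*(2 - 2*P) (m(P) = (P² + P*(2 - 2*P)) + 5 = 5 + P² + P*(2 - 2*P))
((-4*(-5) + 5)*m(N) + Y)*(-105) = ((-4*(-5) + 5)*(5 - 1*(-4)² + 2*(-4)) + 616)*(-105) = ((20 + 5)*(5 - 1*16 - 8) + 616)*(-105) = (25*(5 - 16 - 8) + 616)*(-105) = (25*(-19) + 616)*(-105) = (-475 + 616)*(-105) = 141*(-105) = -14805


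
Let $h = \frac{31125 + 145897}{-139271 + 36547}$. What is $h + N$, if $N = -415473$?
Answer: $- \frac{349829717}{842} \approx -4.1547 \cdot 10^{5}$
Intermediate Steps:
$h = - \frac{1451}{842}$ ($h = \frac{177022}{-102724} = 177022 \left(- \frac{1}{102724}\right) = - \frac{1451}{842} \approx -1.7233$)
$h + N = - \frac{1451}{842} - 415473 = - \frac{349829717}{842}$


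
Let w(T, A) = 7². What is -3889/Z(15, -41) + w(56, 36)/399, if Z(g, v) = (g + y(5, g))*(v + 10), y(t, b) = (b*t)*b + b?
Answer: 157436/680295 ≈ 0.23142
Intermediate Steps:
y(t, b) = b + t*b² (y(t, b) = t*b² + b = b + t*b²)
w(T, A) = 49
Z(g, v) = (10 + v)*(g + g*(1 + 5*g)) (Z(g, v) = (g + g*(1 + g*5))*(v + 10) = (g + g*(1 + 5*g))*(10 + v) = (10 + v)*(g + g*(1 + 5*g)))
-3889/Z(15, -41) + w(56, 36)/399 = -3889*1/(15*(20 - 41 + 50*15 - 41*(1 + 5*15))) + 49/399 = -3889*1/(15*(20 - 41 + 750 - 41*(1 + 75))) + 49*(1/399) = -3889*1/(15*(20 - 41 + 750 - 41*76)) + 7/57 = -3889*1/(15*(20 - 41 + 750 - 3116)) + 7/57 = -3889/(15*(-2387)) + 7/57 = -3889/(-35805) + 7/57 = -3889*(-1/35805) + 7/57 = 3889/35805 + 7/57 = 157436/680295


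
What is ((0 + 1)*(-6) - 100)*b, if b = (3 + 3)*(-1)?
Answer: 636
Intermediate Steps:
b = -6 (b = 6*(-1) = -6)
((0 + 1)*(-6) - 100)*b = ((0 + 1)*(-6) - 100)*(-6) = (1*(-6) - 100)*(-6) = (-6 - 100)*(-6) = -106*(-6) = 636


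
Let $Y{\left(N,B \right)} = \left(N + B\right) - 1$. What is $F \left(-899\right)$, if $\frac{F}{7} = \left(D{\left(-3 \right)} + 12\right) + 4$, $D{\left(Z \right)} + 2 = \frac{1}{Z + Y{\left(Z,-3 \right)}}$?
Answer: $- \frac{874727}{10} \approx -87473.0$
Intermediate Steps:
$Y{\left(N,B \right)} = -1 + B + N$ ($Y{\left(N,B \right)} = \left(B + N\right) - 1 = -1 + B + N$)
$D{\left(Z \right)} = -2 + \frac{1}{-4 + 2 Z}$ ($D{\left(Z \right)} = -2 + \frac{1}{Z - \left(4 - Z\right)} = -2 + \frac{1}{Z + \left(-4 + Z\right)} = -2 + \frac{1}{-4 + 2 Z}$)
$F = \frac{973}{10}$ ($F = 7 \left(\left(\frac{9 - -12}{2 \left(-2 - 3\right)} + 12\right) + 4\right) = 7 \left(\left(\frac{9 + 12}{2 \left(-5\right)} + 12\right) + 4\right) = 7 \left(\left(\frac{1}{2} \left(- \frac{1}{5}\right) 21 + 12\right) + 4\right) = 7 \left(\left(- \frac{21}{10} + 12\right) + 4\right) = 7 \left(\frac{99}{10} + 4\right) = 7 \cdot \frac{139}{10} = \frac{973}{10} \approx 97.3$)
$F \left(-899\right) = \frac{973}{10} \left(-899\right) = - \frac{874727}{10}$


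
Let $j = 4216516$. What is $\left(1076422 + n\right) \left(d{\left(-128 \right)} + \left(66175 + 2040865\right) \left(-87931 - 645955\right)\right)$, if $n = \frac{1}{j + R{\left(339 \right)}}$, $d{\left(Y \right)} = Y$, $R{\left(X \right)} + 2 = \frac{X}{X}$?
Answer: $- \frac{2339463875892319974422336}{1405505} \approx -1.6645 \cdot 10^{18}$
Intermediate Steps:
$R{\left(X \right)} = -1$ ($R{\left(X \right)} = -2 + \frac{X}{X} = -2 + 1 = -1$)
$n = \frac{1}{4216515}$ ($n = \frac{1}{4216516 - 1} = \frac{1}{4216515} \approx 2.3716 \cdot 10^{-7}$)
$\left(1076422 + n\right) \left(d{\left(-128 \right)} + \left(66175 + 2040865\right) \left(-87931 - 645955\right)\right) = \left(1076422 + \frac{1}{4216515}\right) \left(-128 + \left(66175 + 2040865\right) \left(-87931 - 645955\right)\right) = \frac{4538749509331 \left(-128 + 2107040 \left(-733886\right)\right)}{4216515} = \frac{4538749509331 \left(-128 - 1546327157440\right)}{4216515} = \frac{4538749509331}{4216515} \left(-1546327157568\right) = - \frac{2339463875892319974422336}{1405505}$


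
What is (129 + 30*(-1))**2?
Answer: 9801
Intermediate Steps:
(129 + 30*(-1))**2 = (129 - 30)**2 = 99**2 = 9801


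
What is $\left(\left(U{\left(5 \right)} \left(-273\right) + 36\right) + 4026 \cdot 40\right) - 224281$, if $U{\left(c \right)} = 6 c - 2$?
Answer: $-70849$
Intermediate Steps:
$U{\left(c \right)} = -2 + 6 c$
$\left(\left(U{\left(5 \right)} \left(-273\right) + 36\right) + 4026 \cdot 40\right) - 224281 = \left(\left(\left(-2 + 6 \cdot 5\right) \left(-273\right) + 36\right) + 4026 \cdot 40\right) - 224281 = \left(\left(\left(-2 + 30\right) \left(-273\right) + 36\right) + 161040\right) - 224281 = \left(\left(28 \left(-273\right) + 36\right) + 161040\right) - 224281 = \left(\left(-7644 + 36\right) + 161040\right) - 224281 = \left(-7608 + 161040\right) - 224281 = 153432 - 224281 = -70849$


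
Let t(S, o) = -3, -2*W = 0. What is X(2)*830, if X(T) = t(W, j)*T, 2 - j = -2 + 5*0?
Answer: -4980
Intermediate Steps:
W = 0 (W = -1/2*0 = 0)
j = 4 (j = 2 - (-2 + 5*0) = 2 - (-2 + 0) = 2 - 1*(-2) = 2 + 2 = 4)
X(T) = -3*T
X(2)*830 = -3*2*830 = -6*830 = -4980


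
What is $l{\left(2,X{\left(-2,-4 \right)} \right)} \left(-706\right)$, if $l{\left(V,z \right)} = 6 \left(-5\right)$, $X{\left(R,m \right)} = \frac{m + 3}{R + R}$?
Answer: $21180$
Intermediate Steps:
$X{\left(R,m \right)} = \frac{3 + m}{2 R}$
$l{\left(V,z \right)} = -30$
$l{\left(2,X{\left(-2,-4 \right)} \right)} \left(-706\right) = \left(-30\right) \left(-706\right) = 21180$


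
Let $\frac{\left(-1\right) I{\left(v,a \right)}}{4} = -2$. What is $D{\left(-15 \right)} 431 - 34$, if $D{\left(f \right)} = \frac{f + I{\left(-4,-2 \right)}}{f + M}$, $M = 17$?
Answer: $- \frac{3085}{2} \approx -1542.5$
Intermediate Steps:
$I{\left(v,a \right)} = 8$ ($I{\left(v,a \right)} = \left(-4\right) \left(-2\right) = 8$)
$D{\left(f \right)} = \frac{8 + f}{17 + f}$ ($D{\left(f \right)} = \frac{f + 8}{f + 17} = \frac{8 + f}{17 + f}$)
$D{\left(-15 \right)} 431 - 34 = \frac{8 - 15}{17 - 15} \cdot 431 - 34 = \frac{1}{2} \left(-7\right) 431 - 34 = \left(- \frac{7}{2}\right) 431 - 34 = - \frac{3017}{2} - 34 = - \frac{3085}{2}$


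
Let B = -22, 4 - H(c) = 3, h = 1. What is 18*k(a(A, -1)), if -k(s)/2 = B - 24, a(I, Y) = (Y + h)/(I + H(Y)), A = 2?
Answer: 1656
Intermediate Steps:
H(c) = 1 (H(c) = 4 - 1*3 = 4 - 3 = 1)
a(I, Y) = (1 + Y)/(1 + I) (a(I, Y) = (Y + 1)/(I + 1) = (1 + Y)/(1 + I))
k(s) = 92 (k(s) = -2*(-22 - 24) = -2*(-46) = 92)
18*k(a(A, -1)) = 18*92 = 1656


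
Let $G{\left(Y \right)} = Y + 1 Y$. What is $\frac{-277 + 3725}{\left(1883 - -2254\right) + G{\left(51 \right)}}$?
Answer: $\frac{3448}{4239} \approx 0.8134$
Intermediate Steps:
$G{\left(Y \right)} = 2 Y$ ($G{\left(Y \right)} = Y + Y = 2 Y$)
$\frac{-277 + 3725}{\left(1883 - -2254\right) + G{\left(51 \right)}} = \frac{-277 + 3725}{\left(1883 - -2254\right) + 2 \cdot 51} = \frac{3448}{\left(1883 + 2254\right) + 102} = \frac{3448}{4137 + 102} = \frac{3448}{4239}$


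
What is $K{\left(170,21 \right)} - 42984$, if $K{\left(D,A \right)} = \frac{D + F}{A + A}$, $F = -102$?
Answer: $- \frac{902630}{21} \approx -42982.0$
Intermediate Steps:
$K{\left(D,A \right)} = \frac{-102 + D}{2 A}$ ($K{\left(D,A \right)} = \frac{D - 102}{A + A} = \frac{-102 + D}{2 A}$)
$K{\left(170,21 \right)} - 42984 = \frac{-102 + 170}{2 \cdot 21} - 42984 = \frac{1}{2} \cdot \frac{1}{21} \cdot 68 - 42984 = \frac{34}{21} - 42984 = - \frac{902630}{21}$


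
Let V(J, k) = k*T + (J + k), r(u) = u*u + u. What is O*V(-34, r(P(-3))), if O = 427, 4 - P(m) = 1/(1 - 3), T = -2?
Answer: -100345/4 ≈ -25086.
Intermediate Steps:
P(m) = 9/2 (P(m) = 4 - 1/(1 - 3) = 4 - 1/(-2) = 4 - 1*(-1/2) = 4 + 1/2 = 9/2)
r(u) = u + u**2 (r(u) = u**2 + u = u + u**2)
V(J, k) = J - k (V(J, k) = k*(-2) + (J + k) = -2*k + (J + k) = J - k)
O*V(-34, r(P(-3))) = 427*(-34 - 9*(1 + 9/2)/2) = 427*(-34 - 9*11/(2*2)) = 427*(-34 - 1*99/4) = 427*(-34 - 99/4) = 427*(-235/4) = -100345/4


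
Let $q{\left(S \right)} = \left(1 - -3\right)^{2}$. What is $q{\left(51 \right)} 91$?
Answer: $1456$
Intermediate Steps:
$q{\left(S \right)} = 16$ ($q{\left(S \right)} = \left(1 + 3\right)^{2} = 4^{2} = 16$)
$q{\left(51 \right)} 91 = 16 \cdot 91 = 1456$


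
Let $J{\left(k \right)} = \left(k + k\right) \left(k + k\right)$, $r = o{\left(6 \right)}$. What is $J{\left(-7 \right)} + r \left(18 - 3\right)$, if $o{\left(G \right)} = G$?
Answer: $286$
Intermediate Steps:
$r = 6$
$J{\left(k \right)} = 4 k^{2}$ ($J{\left(k \right)} = 2 k 2 k = 4 k^{2}$)
$J{\left(-7 \right)} + r \left(18 - 3\right) = 4 \left(-7\right)^{2} + 6 \left(18 - 3\right) = 4 \cdot 49 + 6 \left(18 + \left(-12 + 9\right)\right) = 196 + 6 \left(18 - 3\right) = 196 + 6 \cdot 15 = 196 + 90 = 286$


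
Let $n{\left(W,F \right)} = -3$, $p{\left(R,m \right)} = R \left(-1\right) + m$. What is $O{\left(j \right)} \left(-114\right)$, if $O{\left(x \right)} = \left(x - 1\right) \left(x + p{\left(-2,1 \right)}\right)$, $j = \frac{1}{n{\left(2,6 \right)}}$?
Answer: $\frac{1216}{3} \approx 405.33$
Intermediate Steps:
$p{\left(R,m \right)} = m - R$ ($p{\left(R,m \right)} = - R + m = m - R$)
$j = - \frac{1}{3}$ ($j = \frac{1}{-3} = - \frac{1}{3} \approx -0.33333$)
$O{\left(x \right)} = \left(-1 + x\right) \left(3 + x\right)$ ($O{\left(x \right)} = \left(x - 1\right) \left(x + \left(1 - -2\right)\right) = \left(-1 + x\right) \left(x + \left(1 + 2\right)\right) = \left(-1 + x\right) \left(x + 3\right) = \left(-1 + x\right) \left(3 + x\right)$)
$O{\left(j \right)} \left(-114\right) = \left(-3 + \left(- \frac{1}{3}\right)^{2} + 2 \left(- \frac{1}{3}\right)\right) \left(-114\right) = \left(-3 + \frac{1}{9} - \frac{2}{3}\right) \left(-114\right) = \left(- \frac{32}{9}\right) \left(-114\right) = \frac{1216}{3}$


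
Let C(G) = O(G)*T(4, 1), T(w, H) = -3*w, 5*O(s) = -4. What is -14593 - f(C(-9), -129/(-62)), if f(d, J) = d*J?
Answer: -2265011/155 ≈ -14613.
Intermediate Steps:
O(s) = -⅘ (O(s) = (⅕)*(-4) = -⅘)
C(G) = 48/5 (C(G) = -(-12)*4/5 = -⅘*(-12) = 48/5)
f(d, J) = J*d
-14593 - f(C(-9), -129/(-62)) = -14593 - (-129/(-62))*48/5 = -14593 - (-129*(-1/62))*48/5 = -14593 - 129*48/(62*5) = -14593 - 1*3096/155 = -14593 - 3096/155 = -2265011/155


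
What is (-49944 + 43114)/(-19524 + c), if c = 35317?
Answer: -6830/15793 ≈ -0.43247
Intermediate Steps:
(-49944 + 43114)/(-19524 + c) = (-49944 + 43114)/(-19524 + 35317) = -6830/15793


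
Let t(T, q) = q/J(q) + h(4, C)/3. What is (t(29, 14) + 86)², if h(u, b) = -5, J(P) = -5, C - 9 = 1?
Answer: 1495729/225 ≈ 6647.7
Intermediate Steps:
C = 10 (C = 9 + 1 = 10)
t(T, q) = -5/3 - q/5 (t(T, q) = q/(-5) - 5/3 = q*(-⅕) - 5*⅓ = -q/5 - 5/3 = -5/3 - q/5)
(t(29, 14) + 86)² = ((-5/3 - ⅕*14) + 86)² = ((-5/3 - 14/5) + 86)² = (-67/15 + 86)² = (1223/15)² = 1495729/225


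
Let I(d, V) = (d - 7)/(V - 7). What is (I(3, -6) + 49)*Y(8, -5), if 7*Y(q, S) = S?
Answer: -3205/91 ≈ -35.220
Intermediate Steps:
I(d, V) = (-7 + d)/(-7 + V)
Y(q, S) = S/7
(I(3, -6) + 49)*Y(8, -5) = ((-7 + 3)/(-7 - 6) + 49)*((⅐)*(-5)) = (-4/(-13) + 49)*(-5/7) = (-1/13*(-4) + 49)*(-5/7) = (4/13 + 49)*(-5/7) = (641/13)*(-5/7) = -3205/91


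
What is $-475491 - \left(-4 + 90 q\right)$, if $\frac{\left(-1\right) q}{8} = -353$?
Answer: $-729647$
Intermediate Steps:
$q = 2824$ ($q = \left(-8\right) \left(-353\right) = 2824$)
$-475491 - \left(-4 + 90 q\right) = -475491 + \left(\left(-90\right) 2824 + 4\right) = -475491 + \left(-254160 + 4\right) = -475491 - 254156 = -729647$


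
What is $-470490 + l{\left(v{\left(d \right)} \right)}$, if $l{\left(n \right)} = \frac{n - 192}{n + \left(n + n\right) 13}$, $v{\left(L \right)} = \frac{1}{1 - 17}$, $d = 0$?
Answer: $- \frac{12700157}{27} \approx -4.7038 \cdot 10^{5}$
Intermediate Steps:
$v{\left(L \right)} = - \frac{1}{16}$ ($v{\left(L \right)} = \frac{1}{-16} = - \frac{1}{16}$)
$l{\left(n \right)} = \frac{-192 + n}{27 n}$ ($l{\left(n \right)} = \frac{-192 + n}{n + 2 n 13} = \frac{-192 + n}{n + 26 n} = \frac{-192 + n}{27 n}$)
$-470490 + l{\left(v{\left(d \right)} \right)} = -470490 + \frac{-192 - \frac{1}{16}}{27 \left(- \frac{1}{16}\right)} = -470490 + \frac{1}{27} \left(-16\right) \left(- \frac{3073}{16}\right) = -470490 + \frac{3073}{27} = - \frac{12700157}{27}$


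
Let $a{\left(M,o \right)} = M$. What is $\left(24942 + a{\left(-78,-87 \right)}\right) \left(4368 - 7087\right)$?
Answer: $-67605216$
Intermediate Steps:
$\left(24942 + a{\left(-78,-87 \right)}\right) \left(4368 - 7087\right) = \left(24942 - 78\right) \left(4368 - 7087\right) = 24864 \left(-2719\right) = -67605216$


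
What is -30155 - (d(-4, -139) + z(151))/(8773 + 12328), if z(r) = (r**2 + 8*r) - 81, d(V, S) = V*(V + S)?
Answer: -636325155/21101 ≈ -30156.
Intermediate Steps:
d(V, S) = V*(S + V)
z(r) = -81 + r**2 + 8*r
-30155 - (d(-4, -139) + z(151))/(8773 + 12328) = -30155 - (-4*(-139 - 4) + (-81 + 151**2 + 8*151))/(8773 + 12328) = -30155 - (-4*(-143) + (-81 + 22801 + 1208))/21101 = -30155 - (572 + 23928)/21101 = -30155 - 24500/21101 = -636325155/21101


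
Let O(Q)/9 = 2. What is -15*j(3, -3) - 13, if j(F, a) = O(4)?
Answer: -283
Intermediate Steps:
O(Q) = 18 (O(Q) = 9*2 = 18)
j(F, a) = 18
-15*j(3, -3) - 13 = -15*18 - 13 = -270 - 13 = -283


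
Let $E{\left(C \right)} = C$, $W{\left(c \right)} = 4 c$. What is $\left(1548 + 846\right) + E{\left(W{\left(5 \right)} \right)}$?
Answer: $2414$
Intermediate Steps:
$\left(1548 + 846\right) + E{\left(W{\left(5 \right)} \right)} = \left(1548 + 846\right) + 4 \cdot 5 = 2394 + 20 = 2414$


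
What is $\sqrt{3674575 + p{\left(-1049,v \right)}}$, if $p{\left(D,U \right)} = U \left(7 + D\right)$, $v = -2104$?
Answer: $\sqrt{5866943} \approx 2422.2$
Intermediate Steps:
$\sqrt{3674575 + p{\left(-1049,v \right)}} = \sqrt{3674575 - 2104 \left(7 - 1049\right)} = \sqrt{3674575 - -2192368} = \sqrt{3674575 + 2192368} = \sqrt{5866943}$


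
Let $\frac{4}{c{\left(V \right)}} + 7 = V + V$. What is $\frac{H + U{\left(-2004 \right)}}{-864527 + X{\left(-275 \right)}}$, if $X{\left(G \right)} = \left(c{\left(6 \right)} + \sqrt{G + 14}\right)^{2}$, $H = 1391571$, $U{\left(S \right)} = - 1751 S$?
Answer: $- \frac{122514375 i}{120 \sqrt{29} + 21619684 i} \approx -5.6668 - 0.00016938 i$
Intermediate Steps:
$c{\left(V \right)} = \frac{4}{-7 + 2 V}$ ($c{\left(V \right)} = \frac{4}{-7 + \left(V + V\right)} = \frac{4}{-7 + 2 V}$)
$X{\left(G \right)} = \left(\frac{4}{5} + \sqrt{14 + G}\right)^{2}$ ($X{\left(G \right)} = \left(\frac{4}{-7 + 2 \cdot 6} + \sqrt{G + 14}\right)^{2} = \left(\frac{4}{-7 + 12} + \sqrt{14 + G}\right)^{2} = \left(\frac{4}{5} + \sqrt{14 + G}\right)^{2}$)
$\frac{H + U{\left(-2004 \right)}}{-864527 + X{\left(-275 \right)}} = \frac{1391571 - -3509004}{-864527 + \frac{\left(4 + 5 \sqrt{14 - 275}\right)^{2}}{25}} = \frac{1391571 + 3509004}{-864527 + \frac{\left(4 + 5 \sqrt{-261}\right)^{2}}{25}} = \frac{4900575}{-864527 + \frac{\left(4 + 5 \cdot 3 i \sqrt{29}\right)^{2}}{25}} = \frac{4900575}{-864527 + \frac{\left(4 + 15 i \sqrt{29}\right)^{2}}{25}}$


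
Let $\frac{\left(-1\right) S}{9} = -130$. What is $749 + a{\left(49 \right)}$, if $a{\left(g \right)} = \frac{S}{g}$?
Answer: $\frac{37871}{49} \approx 772.88$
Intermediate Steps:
$S = 1170$ ($S = \left(-9\right) \left(-130\right) = 1170$)
$a{\left(g \right)} = \frac{1170}{g}$
$749 + a{\left(49 \right)} = 749 + \frac{1170}{49} = \frac{37871}{49}$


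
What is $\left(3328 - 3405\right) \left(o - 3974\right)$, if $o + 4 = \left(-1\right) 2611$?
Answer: $507353$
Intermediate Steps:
$o = -2615$ ($o = -4 - 2611 = -2615$)
$\left(3328 - 3405\right) \left(o - 3974\right) = \left(3328 - 3405\right) \left(-2615 - 3974\right) = \left(-77\right) \left(-6589\right) = 507353$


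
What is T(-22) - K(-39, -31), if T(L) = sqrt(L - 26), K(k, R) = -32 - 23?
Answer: 55 + 4*I*sqrt(3) ≈ 55.0 + 6.9282*I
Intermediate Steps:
K(k, R) = -55
T(L) = sqrt(-26 + L)
T(-22) - K(-39, -31) = sqrt(-26 - 22) - 1*(-55) = sqrt(-48) + 55 = 4*I*sqrt(3) + 55 = 55 + 4*I*sqrt(3)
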